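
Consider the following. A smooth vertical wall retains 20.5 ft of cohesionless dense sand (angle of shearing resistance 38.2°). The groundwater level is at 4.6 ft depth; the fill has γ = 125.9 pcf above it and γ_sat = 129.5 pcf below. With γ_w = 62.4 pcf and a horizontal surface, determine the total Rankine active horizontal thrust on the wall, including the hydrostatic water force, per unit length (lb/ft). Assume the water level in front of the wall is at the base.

K_a = tan²(45° − φ/2) = 0.2358.
γ' = 129.5 − 62.4 = 67.10 pcf. Depth below WT = 15.9 ft.
σ'_h at WT = K_a γ d_w = 136.6 psf; at base = 136.6 + K_a γ' × 15.9 = 388.1 psf.
P₁ (0–4.6 ft) = ½×136.6×4.6 = 314.1. P₂ (4.6–20.5 ft) = ½(136.6+388.1)×15.9 = 4171.
P_w = ½ γ_w h₂² = 0.5×62.4×15.9² = 7888. Total = 314.1+4171+7888 = 12370 lb/ft.

12400 lb/ft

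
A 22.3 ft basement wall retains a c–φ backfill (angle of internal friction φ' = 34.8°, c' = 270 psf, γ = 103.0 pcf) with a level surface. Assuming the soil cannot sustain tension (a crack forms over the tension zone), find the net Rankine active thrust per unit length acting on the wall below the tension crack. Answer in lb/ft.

2120 lb/ft

K_a = 0.2733; √K_a = 0.5228.
Tension-crack depth z_c = 2c/(γ√K_a) = 2×270/(103.0×0.5228) = 10.03 ft.
σ_a at base = K_a γ H − 2c√K_a = 0.2733×103.0×22.3 − 2×270×0.5228 = 345.5 psf.
P_a = ½ × 345.5 × (H − z_c) = 0.5×345.5×12.27 = 2120 lb/ft.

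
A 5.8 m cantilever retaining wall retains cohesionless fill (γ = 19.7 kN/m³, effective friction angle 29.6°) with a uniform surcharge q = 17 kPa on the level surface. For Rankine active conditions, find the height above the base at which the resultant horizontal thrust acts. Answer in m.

K_a = 0.3387.
Triangular part P₁ = ½K_aγH² = 112.2 at H/3 = 1.933 m; rectangular part P₂ = K_a q H = 33.40 at H/2 = 2.900 m.
ȳ = (P₁·1.933 + P₂·2.900)/(P₁+P₂) = 2.155 m.

2.16 m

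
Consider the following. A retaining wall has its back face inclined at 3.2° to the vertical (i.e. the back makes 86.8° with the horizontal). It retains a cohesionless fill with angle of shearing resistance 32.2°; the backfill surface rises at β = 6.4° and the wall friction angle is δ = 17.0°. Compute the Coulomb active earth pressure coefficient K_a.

K_a = sin²(α+φ) / [sin²α · sin(α−δ) · (1 + √{sin(φ+δ)sin(φ−β) / (sin(α−δ)sin(α+β))})²].
With α = 86.8°, φ = 32.2°, δ = 17.0°, β = 6.4°: K_a = 0.3222.

0.322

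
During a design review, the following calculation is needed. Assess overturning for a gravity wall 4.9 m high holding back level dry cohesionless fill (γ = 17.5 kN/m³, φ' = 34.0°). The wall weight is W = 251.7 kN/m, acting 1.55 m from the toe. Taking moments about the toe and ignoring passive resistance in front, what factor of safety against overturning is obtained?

4.02

K_a = tan²(45° − 34.0°/2) = 0.2827.
P_a = ½K_aγH² = 0.5×0.2827×17.5×4.9² = 59.39 kN/m, acting at H/3 = 1.633 m above the base.
Overturning moment M_o = P_a × H/3 = 59.39 × 1.633 = 97.01.
Resisting moment M_r = W × 1.55 = 251.7 × 1.55 = 390.1.
FS_overturning = M_r/M_o = 390.1/97.01 = 4.022.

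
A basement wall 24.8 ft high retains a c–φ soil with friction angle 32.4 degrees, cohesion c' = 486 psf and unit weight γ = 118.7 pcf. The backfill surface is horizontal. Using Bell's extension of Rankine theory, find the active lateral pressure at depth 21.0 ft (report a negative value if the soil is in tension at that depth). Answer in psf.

K_a = (1 − sin φ)/(1 + sin φ) = 0.3022.
σ_a = K_a γ z − 2c√K_a = 0.3022×118.7×21.0 − 2×486×0.5498 = 219.0 psf.

219 psf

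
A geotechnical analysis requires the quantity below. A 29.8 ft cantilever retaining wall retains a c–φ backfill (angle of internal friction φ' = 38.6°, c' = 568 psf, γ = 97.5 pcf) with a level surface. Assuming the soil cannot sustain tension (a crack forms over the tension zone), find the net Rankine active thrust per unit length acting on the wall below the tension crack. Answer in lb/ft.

K_a = 0.2316; √K_a = 0.4813.
Tension-crack depth z_c = 2c/(γ√K_a) = 2×568/(97.5×0.4813) = 24.21 ft.
σ_a at base = K_a γ H − 2c√K_a = 0.2316×97.5×29.8 − 2×568×0.4813 = 126.2 psf.
P_a = ½ × 126.2 × (H − z_c) = 0.5×126.2×5.590 = 352.9 lb/ft.

353 lb/ft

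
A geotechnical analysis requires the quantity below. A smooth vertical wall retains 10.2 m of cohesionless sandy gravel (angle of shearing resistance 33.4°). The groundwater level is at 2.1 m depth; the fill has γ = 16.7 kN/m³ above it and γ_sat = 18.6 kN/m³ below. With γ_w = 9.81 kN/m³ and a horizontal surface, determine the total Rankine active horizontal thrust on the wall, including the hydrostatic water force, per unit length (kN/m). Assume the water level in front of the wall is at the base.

K_a = tan²(45° − φ/2) = 0.2899.
γ' = 18.6 − 9.81 = 8.790 kN/m³. Depth below WT = 8.1 m.
σ'_h at WT = K_a γ d_w = 10.17 kPa; at base = 10.17 + K_a γ' × 8.1 = 30.81 kPa.
P₁ (0–2.1 m) = ½×10.17×2.1 = 10.68. P₂ (2.1–10.2 m) = ½(10.17+30.81)×8.1 = 166.0.
P_w = ½ γ_w h₂² = 0.5×9.81×8.1² = 321.8. Total = 10.68+166.0+321.8 = 498.5 kN/m.

498 kN/m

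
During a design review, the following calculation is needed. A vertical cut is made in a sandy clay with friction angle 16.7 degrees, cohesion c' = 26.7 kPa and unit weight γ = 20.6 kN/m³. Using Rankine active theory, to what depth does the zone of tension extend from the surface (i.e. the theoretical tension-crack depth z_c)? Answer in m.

K_a = tan²(45° − 16.7°/2) = 0.5536; √K_a = 0.7440.
The active pressure is zero where K_a γ z = 2c√K_a, so z_c = 2c/(γ√K_a) = 2×26.7/(20.6×0.7440) = 3.484 m.

3.48 m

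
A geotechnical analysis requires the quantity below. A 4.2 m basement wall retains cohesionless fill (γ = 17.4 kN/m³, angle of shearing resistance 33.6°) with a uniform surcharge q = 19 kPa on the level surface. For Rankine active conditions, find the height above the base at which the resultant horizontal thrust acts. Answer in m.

1.64 m

K_a = 0.2875.
Triangular part P₁ = ½K_aγH² = 44.12 at H/3 = 1.400 m; rectangular part P₂ = K_a q H = 22.94 at H/2 = 2.100 m.
ȳ = (P₁·1.400 + P₂·2.100)/(P₁+P₂) = 1.639 m.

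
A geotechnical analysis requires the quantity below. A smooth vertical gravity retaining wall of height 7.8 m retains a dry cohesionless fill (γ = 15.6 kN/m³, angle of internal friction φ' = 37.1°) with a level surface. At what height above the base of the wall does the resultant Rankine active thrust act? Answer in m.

2.60 m

K_a = 0.2475.
The pressure distribution is triangular, so the resultant acts at H/3 above the base = 7.8/3 = 2.600 m.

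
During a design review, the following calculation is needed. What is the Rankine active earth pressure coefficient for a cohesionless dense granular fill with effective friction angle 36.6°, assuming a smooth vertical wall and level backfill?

K_a = (1 − sin φ)/(1 + sin φ) = (1 − sin 36.6°)/(1 + sin 36.6°) = 0.2530.

0.253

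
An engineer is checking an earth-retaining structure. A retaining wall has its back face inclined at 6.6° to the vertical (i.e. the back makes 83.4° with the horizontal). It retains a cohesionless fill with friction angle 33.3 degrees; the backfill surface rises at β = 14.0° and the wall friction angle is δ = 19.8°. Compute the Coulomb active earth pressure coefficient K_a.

0.378

K_a = sin²(α+φ) / [sin²α · sin(α−δ) · (1 + √{sin(φ+δ)sin(φ−β) / (sin(α−δ)sin(α+β))})²].
With α = 83.4°, φ = 33.3°, δ = 19.8°, β = 14.0°: K_a = 0.3780.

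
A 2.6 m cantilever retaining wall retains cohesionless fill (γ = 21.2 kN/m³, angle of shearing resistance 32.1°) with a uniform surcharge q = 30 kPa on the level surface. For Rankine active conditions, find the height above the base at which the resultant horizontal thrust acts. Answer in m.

1.09 m

K_a = 0.3060.
Triangular part P₁ = ½K_aγH² = 21.93 at H/3 = 0.8667 m; rectangular part P₂ = K_a q H = 23.87 at H/2 = 1.300 m.
ȳ = (P₁·0.8667 + P₂·1.300)/(P₁+P₂) = 1.093 m.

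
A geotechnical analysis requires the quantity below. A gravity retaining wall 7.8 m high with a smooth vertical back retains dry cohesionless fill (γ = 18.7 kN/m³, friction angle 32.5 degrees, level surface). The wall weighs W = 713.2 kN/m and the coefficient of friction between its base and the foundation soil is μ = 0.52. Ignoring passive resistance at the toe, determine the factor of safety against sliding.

2.17

K_a = tan²(45° − 32.5°/2) = 0.3010.
P_a = ½K_aγH² = 0.5×0.3010×18.7×7.8² = 171.2 kN/m, acting at H/3 = 2.600 m above the base.
FS_sliding = μW / P_a = 0.52×713.2 / 171.2 = 2.166.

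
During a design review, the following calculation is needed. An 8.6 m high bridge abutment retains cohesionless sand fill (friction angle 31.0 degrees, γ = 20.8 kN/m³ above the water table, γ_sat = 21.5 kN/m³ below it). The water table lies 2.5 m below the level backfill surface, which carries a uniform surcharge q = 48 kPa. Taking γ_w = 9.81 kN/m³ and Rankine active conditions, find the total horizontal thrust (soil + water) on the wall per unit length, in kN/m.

507 kN/m

K_a = tan²(45° − φ/2) = 0.3201.
γ' = 21.5 − 9.81 = 11.69 kN/m³. h₂ = H − d_w = 6.1 m.
σ'_h: at surface K_a·q = 15.36; at WT K_a(q+γd_w) = 32.01; at base K_a(q+γd_w+γ'h₂) = 54.84 kPa.
P₁ = ½(15.36+32.01)×2.5 = 59.22; P₂ = ½(32.01+54.84)×6.1 = 264.9; P_w = ½γ_w h₂² = 182.5.
Total = 59.22+264.9+182.5 = 506.6 kN/m.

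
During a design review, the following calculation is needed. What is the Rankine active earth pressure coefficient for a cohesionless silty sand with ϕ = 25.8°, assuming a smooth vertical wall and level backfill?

0.394

K_a = tan²(45° − φ/2) = tan²(32.10°) = 0.3935.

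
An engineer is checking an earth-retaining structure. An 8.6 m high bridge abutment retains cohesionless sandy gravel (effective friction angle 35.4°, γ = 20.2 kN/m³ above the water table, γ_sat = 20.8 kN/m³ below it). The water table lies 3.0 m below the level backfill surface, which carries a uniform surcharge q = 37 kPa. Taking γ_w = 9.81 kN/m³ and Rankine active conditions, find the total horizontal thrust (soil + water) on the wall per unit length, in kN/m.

399 kN/m

K_a = tan²(45° − φ/2) = 0.2664.
γ' = 20.8 − 9.81 = 10.99 kN/m³. h₂ = H − d_w = 5.6 m.
σ'_h: at surface K_a·q = 9.857; at WT K_a(q+γd_w) = 26.00; at base K_a(q+γd_w+γ'h₂) = 42.40 kPa.
P₁ = ½(9.857+26.00)×3.0 = 53.79; P₂ = ½(26.00+42.40)×5.6 = 191.5; P_w = ½γ_w h₂² = 153.8.
Total = 53.79+191.5+153.8 = 399.1 kN/m.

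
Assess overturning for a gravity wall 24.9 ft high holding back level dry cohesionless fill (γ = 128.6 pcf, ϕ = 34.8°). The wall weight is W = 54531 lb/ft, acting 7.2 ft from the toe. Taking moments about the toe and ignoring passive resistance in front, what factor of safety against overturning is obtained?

4.34

K_a = tan²(45° − 34.8°/2) = 0.2733.
P_a = ½K_aγH² = 0.5×0.2733×128.6×24.9² = 10900 lb/ft, acting at H/3 = 8.300 ft above the base.
Overturning moment M_o = P_a × H/3 = 10900 × 8.300 = 90440.
Resisting moment M_r = W × 7.2 = 54531 × 7.2 = 392600.
FS_overturning = M_r/M_o = 392600/90440 = 4.341.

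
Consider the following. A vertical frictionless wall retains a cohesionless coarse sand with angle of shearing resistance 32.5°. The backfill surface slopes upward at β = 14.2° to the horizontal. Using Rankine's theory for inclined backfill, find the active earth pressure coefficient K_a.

K_a = cos β · (cos β − √(cos²β − cos²φ)) / (cos β + √(cos²β − cos²φ)).
cos β = 0.9694, cos φ = 0.8434, √(cos²β − cos²φ) = 0.4780.
K_a = 0.9694 × (0.9694 − 0.4780)/(0.9694 + 0.4780) = 0.3291.

0.329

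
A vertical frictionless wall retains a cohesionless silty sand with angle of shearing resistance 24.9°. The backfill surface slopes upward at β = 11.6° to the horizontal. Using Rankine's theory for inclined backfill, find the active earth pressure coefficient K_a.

K_a = cos β · (cos β − √(cos²β − cos²φ)) / (cos β + √(cos²β − cos²φ)).
cos β = 0.9796, cos φ = 0.9070, √(cos²β − cos²φ) = 0.3699.
K_a = 0.9796 × (0.9796 − 0.3699)/(0.9796 + 0.3699) = 0.4425.

0.443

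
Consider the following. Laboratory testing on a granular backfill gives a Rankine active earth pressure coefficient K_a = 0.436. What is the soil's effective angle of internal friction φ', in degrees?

23.1°

K_a = tan²(45° − φ/2) ⇒ 45° − φ/2 = arctan(√0.436) = 33.44°.
φ = 2(45° − 33.44°) = 23.13°.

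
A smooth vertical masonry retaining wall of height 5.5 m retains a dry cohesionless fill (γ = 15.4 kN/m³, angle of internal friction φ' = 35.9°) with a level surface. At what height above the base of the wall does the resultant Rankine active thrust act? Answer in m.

1.83 m

K_a = 0.2607.
The pressure distribution is triangular, so the resultant acts at H/3 above the base = 5.5/3 = 1.833 m.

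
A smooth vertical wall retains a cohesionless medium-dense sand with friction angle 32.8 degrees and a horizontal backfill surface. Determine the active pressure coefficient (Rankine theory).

K_a = (1 − sin φ)/(1 + sin φ) = (1 − sin 32.8°)/(1 + sin 32.8°) = 0.2973.

0.297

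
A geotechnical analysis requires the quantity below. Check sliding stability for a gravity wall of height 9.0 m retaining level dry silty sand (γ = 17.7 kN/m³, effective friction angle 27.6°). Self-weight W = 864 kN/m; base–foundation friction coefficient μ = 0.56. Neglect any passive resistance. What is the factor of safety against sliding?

K_a = tan²(45° − 27.6°/2) = 0.3668.
P_a = ½K_aγH² = 0.5×0.3668×17.7×9.0² = 262.9 kN/m, acting at H/3 = 3.000 m above the base.
FS_sliding = μW / P_a = 0.56×864 / 262.9 = 1.840.

1.84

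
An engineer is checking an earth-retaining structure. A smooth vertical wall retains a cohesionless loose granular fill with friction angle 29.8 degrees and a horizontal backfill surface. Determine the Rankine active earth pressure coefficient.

0.336

K_a = (1 − sin φ)/(1 + sin φ) = (1 − sin 29.8°)/(1 + sin 29.8°) = 0.3360.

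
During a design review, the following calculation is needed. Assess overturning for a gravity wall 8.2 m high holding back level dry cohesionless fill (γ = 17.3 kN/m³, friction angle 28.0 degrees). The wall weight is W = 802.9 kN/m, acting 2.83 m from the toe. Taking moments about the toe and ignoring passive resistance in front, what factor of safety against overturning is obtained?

3.96

K_a = tan²(45° − 28.0°/2) = 0.3610.
P_a = ½K_aγH² = 0.5×0.3610×17.3×8.2² = 210.0 kN/m, acting at H/3 = 2.733 m above the base.
Overturning moment M_o = P_a × H/3 = 210.0 × 2.733 = 574.0.
Resisting moment M_r = W × 2.83 = 802.9 × 2.83 = 2272.
FS_overturning = M_r/M_o = 2272/574.0 = 3.959.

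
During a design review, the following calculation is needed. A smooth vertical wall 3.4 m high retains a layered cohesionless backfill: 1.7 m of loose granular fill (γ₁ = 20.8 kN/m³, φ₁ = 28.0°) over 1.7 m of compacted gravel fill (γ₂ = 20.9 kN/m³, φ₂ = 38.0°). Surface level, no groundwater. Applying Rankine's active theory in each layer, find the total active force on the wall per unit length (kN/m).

32.3 kN/m

K_a1 = tan²(45°−28.0°/2) = 0.3610; K_a2 = tan²(45°−38.0°/2) = 0.2379.
Layer 1: σ at base = K_a1 γ₁ h₁ = 12.77 kPa; P₁ = ½×12.77×1.7 = 10.85.
Layer 2: σ_v at top = γ₁h₁ = 35.36; σ_h top = K_a2×35.36 = 8.412; σ_h base = K_a2×(35.36+20.9×1.7) = 16.86.
P₂ = ½(8.412+16.86)×1.7 = 21.48. Total P_a = 10.85+21.48 = 32.34 kN/m.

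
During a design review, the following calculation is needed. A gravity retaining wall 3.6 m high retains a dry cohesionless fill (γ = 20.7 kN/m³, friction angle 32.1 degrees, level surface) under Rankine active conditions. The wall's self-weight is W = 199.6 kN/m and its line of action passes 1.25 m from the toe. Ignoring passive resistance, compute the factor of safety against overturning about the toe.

5.07

K_a = tan²(45° − 32.1°/2) = 0.3060.
P_a = ½K_aγH² = 0.5×0.3060×20.7×3.6² = 41.05 kN/m, acting at H/3 = 1.200 m above the base.
Overturning moment M_o = P_a × H/3 = 41.05 × 1.200 = 49.25.
Resisting moment M_r = W × 1.25 = 199.6 × 1.25 = 249.5.
FS_overturning = M_r/M_o = 249.5/49.25 = 5.066.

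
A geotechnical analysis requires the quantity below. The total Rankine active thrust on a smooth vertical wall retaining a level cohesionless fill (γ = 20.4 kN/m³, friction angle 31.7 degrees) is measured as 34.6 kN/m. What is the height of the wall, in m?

3.30 m

K_a = 0.3111. P_a = ½ K_a γ H² ⇒ H = √(2P_a/(K_a γ)).
H = √(2×34.6/(0.3111×20.4)) = 3.302 m.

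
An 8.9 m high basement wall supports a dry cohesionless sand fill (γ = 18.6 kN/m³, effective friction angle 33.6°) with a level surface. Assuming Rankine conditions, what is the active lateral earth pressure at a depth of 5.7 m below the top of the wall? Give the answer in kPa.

K_a = (1 − sin φ)/(1 + sin φ) = 0.2875.
σ_h = K_a γ z = 0.2875 × 18.6 × 5.7 = 30.48 kPa.

30.5 kPa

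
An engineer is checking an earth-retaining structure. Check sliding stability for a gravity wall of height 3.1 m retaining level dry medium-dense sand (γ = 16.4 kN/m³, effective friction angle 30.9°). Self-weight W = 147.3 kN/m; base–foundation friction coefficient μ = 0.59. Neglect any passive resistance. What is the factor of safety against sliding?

3.43

K_a = tan²(45° − 30.9°/2) = 0.3214.
P_a = ½K_aγH² = 0.5×0.3214×16.4×3.1² = 25.33 kN/m, acting at H/3 = 1.033 m above the base.
FS_sliding = μW / P_a = 0.59×147.3 / 25.33 = 3.431.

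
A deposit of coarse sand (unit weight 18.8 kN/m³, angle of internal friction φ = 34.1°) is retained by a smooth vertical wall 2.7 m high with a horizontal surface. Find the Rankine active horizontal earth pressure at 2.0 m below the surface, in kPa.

10.6 kPa

K_a = (1 − sin φ)/(1 + sin φ) = 0.2815.
σ_h = K_a γ z = 0.2815 × 18.8 × 2.0 = 10.59 kPa.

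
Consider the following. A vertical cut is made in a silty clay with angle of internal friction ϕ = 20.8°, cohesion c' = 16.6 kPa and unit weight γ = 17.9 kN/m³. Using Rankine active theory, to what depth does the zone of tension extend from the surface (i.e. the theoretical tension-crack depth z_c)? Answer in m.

2.69 m

K_a = tan²(45° − 20.8°/2) = 0.4759; √K_a = 0.6899.
The active pressure is zero where K_a γ z = 2c√K_a, so z_c = 2c/(γ√K_a) = 2×16.6/(17.9×0.6899) = 2.689 m.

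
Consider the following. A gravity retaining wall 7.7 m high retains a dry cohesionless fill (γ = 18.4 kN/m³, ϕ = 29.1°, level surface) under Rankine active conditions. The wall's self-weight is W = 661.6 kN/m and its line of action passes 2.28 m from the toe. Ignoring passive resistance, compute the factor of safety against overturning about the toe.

K_a = tan²(45° − 29.1°/2) = 0.3456.
P_a = ½K_aγH² = 0.5×0.3456×18.4×7.7² = 188.5 kN/m, acting at H/3 = 2.567 m above the base.
Overturning moment M_o = P_a × H/3 = 188.5 × 2.567 = 483.8.
Resisting moment M_r = W × 2.28 = 661.6 × 2.28 = 1508.
FS_overturning = M_r/M_o = 1508/483.8 = 3.118.

3.12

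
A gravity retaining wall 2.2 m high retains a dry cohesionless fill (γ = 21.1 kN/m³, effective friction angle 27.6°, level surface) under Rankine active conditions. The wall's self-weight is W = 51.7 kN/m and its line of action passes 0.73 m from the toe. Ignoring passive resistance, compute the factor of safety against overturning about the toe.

K_a = tan²(45° − 27.6°/2) = 0.3668.
P_a = ½K_aγH² = 0.5×0.3668×21.1×2.2² = 18.73 kN/m, acting at H/3 = 0.7333 m above the base.
Overturning moment M_o = P_a × H/3 = 18.73 × 0.7333 = 13.73.
Resisting moment M_r = W × 0.73 = 51.7 × 0.73 = 37.74.
FS_overturning = M_r/M_o = 37.74/13.73 = 2.748.

2.75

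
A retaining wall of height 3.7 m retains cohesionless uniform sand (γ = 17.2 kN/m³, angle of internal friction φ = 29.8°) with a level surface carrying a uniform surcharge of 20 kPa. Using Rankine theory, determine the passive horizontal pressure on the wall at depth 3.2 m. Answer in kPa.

223 kPa

K_p = (1 + sin φ)/(1 − sin φ) = 2.976.
σ_v = γz + q = 17.2 × 3.2 + 20 = 75.04 kPa.
σ_h = K_p σ_v = 2.976 × 75.04 = 223.3 kPa.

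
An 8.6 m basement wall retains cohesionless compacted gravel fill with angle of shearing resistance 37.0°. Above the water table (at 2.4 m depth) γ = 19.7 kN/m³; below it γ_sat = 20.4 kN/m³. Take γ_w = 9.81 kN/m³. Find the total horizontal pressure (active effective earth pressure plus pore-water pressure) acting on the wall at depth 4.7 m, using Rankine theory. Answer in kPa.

K_a = (1 − sin φ)/(1 + sin φ) = 0.2486.
γ' = 20.4 − 9.81 = 10.59 kN/m³.
Effective vertical stress at 4.7 m: σ'_v = 19.7×2.4 + 10.59×2.30 = 71.64 kPa.
σ'_h = K_a σ'_v = 0.2486 × 71.64 = 17.81 kPa; u = γ_w × 2.30 = 22.56 kPa.
Total σ_h = 17.81 + 22.56 = 40.37 kPa.

40.4 kPa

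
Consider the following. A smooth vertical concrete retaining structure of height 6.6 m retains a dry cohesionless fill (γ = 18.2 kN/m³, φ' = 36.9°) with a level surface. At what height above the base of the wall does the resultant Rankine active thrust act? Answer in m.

2.20 m

K_a = 0.2497.
The pressure distribution is triangular, so the resultant acts at H/3 above the base = 6.6/3 = 2.200 m.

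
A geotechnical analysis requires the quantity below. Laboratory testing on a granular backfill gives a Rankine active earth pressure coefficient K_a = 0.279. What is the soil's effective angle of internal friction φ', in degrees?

K_a = tan²(45° − φ/2) ⇒ 45° − φ/2 = arctan(√0.279) = 27.84°.
φ = 2(45° − 27.84°) = 34.31°.

34.3°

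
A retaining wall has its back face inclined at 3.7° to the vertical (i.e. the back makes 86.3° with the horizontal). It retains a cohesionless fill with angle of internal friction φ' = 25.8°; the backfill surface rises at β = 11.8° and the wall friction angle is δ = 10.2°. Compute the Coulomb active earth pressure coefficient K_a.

K_a = sin²(α+φ) / [sin²α · sin(α−δ) · (1 + √{sin(φ+δ)sin(φ−β) / (sin(α−δ)sin(α+β))})²].
With α = 86.3°, φ = 25.8°, δ = 10.2°, β = 11.8°: K_a = 0.4632.

0.463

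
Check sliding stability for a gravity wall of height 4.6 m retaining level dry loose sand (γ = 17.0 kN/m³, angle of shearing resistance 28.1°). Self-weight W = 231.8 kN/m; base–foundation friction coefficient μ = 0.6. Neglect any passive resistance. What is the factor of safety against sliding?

K_a = tan²(45° − 28.1°/2) = 0.3596.
P_a = ½K_aγH² = 0.5×0.3596×17.0×4.6² = 64.68 kN/m, acting at H/3 = 1.533 m above the base.
FS_sliding = μW / P_a = 0.6×231.8 / 64.68 = 2.150.

2.15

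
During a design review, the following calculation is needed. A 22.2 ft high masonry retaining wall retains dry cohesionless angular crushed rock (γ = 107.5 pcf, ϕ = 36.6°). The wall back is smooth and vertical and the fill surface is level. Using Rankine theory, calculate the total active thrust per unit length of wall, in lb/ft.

K_a = tan²(45° − φ/2) = 0.2530.
P_a = ½ K_a γ H² = 0.5 × 0.2530 × 107.5 × 22.2² = 6701 lb/ft.

6700 lb/ft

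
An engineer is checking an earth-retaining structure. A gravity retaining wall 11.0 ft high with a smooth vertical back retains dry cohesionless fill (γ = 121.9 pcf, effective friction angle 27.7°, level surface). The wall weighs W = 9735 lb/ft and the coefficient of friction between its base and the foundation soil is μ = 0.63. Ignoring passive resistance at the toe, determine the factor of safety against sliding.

K_a = tan²(45° − 27.7°/2) = 0.3653.
P_a = ½K_aγH² = 0.5×0.3653×121.9×11.0² = 2694 lb/ft, acting at H/3 = 3.667 ft above the base.
FS_sliding = μW / P_a = 0.63×9735 / 2694 = 2.276.

2.28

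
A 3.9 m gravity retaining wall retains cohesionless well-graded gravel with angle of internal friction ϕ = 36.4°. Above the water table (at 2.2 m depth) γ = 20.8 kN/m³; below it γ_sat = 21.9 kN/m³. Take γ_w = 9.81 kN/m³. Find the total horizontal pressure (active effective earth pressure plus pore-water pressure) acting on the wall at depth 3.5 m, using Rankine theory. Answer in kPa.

K_a = (1 − sin φ)/(1 + sin φ) = 0.2552.
γ' = 21.9 − 9.81 = 12.09 kN/m³.
Effective vertical stress at 3.5 m: σ'_v = 20.8×2.2 + 12.09×1.30 = 61.48 kPa.
σ'_h = K_a σ'_v = 0.2552 × 61.48 = 15.69 kPa; u = γ_w × 1.30 = 12.75 kPa.
Total σ_h = 15.69 + 12.75 = 28.44 kPa.

28.4 kPa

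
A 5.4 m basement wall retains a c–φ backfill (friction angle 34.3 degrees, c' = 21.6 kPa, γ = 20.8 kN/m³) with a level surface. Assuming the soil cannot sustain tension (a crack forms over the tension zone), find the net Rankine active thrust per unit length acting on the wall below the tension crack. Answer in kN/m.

6.27 kN/m

K_a = 0.2792; √K_a = 0.5284.
Tension-crack depth z_c = 2c/(γ√K_a) = 2×21.6/(20.8×0.5284) = 3.931 m.
σ_a at base = K_a γ H − 2c√K_a = 0.2792×20.8×5.4 − 2×21.6×0.5284 = 8.530 kPa.
P_a = ½ × 8.530 × (H − z_c) = 0.5×8.530×1.469 = 6.266 kN/m.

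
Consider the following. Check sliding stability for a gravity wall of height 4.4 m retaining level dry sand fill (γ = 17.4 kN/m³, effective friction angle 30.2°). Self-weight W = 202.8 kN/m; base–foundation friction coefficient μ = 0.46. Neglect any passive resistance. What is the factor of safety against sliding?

1.68

K_a = tan²(45° − 30.2°/2) = 0.3307.
P_a = ½K_aγH² = 0.5×0.3307×17.4×4.4² = 55.69 kN/m, acting at H/3 = 1.467 m above the base.
FS_sliding = μW / P_a = 0.46×202.8 / 55.69 = 1.675.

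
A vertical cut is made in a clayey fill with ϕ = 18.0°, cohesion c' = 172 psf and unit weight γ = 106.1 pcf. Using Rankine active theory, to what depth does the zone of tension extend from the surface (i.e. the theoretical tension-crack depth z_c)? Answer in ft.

4.46 ft

K_a = tan²(45° − 18.0°/2) = 0.5279; √K_a = 0.7265.
The active pressure is zero where K_a γ z = 2c√K_a, so z_c = 2c/(γ√K_a) = 2×172/(106.1×0.7265) = 4.463 ft.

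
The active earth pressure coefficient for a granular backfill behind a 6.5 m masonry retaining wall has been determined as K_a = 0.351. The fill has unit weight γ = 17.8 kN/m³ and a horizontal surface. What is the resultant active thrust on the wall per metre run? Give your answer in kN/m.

P = ½ K_a γ H² = 0.5 × 0.351 × 17.8 × 6.5² = 132.0 kN/m.

132 kN/m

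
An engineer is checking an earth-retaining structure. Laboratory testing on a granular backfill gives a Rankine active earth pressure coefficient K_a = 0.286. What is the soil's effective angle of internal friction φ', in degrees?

K_a = tan²(45° − φ/2) ⇒ 45° − φ/2 = arctan(√0.286) = 28.14°.
φ = 2(45° − 28.14°) = 33.73°.

33.7°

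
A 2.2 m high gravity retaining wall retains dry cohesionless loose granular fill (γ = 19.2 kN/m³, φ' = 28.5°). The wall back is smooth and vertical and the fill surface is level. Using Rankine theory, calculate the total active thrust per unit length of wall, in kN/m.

K_a = tan²(45° − φ/2) = 0.3540.
P_a = ½ K_a γ H² = 0.5 × 0.3540 × 19.2 × 2.2² = 16.45 kN/m.

16.4 kN/m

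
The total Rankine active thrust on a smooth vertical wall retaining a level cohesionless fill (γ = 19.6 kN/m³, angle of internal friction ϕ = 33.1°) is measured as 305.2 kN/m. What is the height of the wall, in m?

10.3 m

K_a = 0.2936. P_a = ½ K_a γ H² ⇒ H = √(2P_a/(K_a γ)).
H = √(2×305.2/(0.2936×19.6)) = 10.30 m.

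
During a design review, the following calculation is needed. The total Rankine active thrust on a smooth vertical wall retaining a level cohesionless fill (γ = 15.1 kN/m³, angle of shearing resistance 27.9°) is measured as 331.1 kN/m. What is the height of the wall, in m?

11.0 m

K_a = 0.3625. P_a = ½ K_a γ H² ⇒ H = √(2P_a/(K_a γ)).
H = √(2×331.1/(0.3625×15.1)) = 11.00 m.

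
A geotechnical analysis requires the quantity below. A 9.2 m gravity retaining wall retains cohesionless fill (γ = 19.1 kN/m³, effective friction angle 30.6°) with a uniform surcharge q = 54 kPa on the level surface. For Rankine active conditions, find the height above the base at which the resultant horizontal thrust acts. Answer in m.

3.65 m

K_a = 0.3253.
Triangular part P₁ = ½K_aγH² = 263.0 at H/3 = 3.067 m; rectangular part P₂ = K_a q H = 161.6 at H/2 = 4.600 m.
ȳ = (P₁·3.067 + P₂·4.600)/(P₁+P₂) = 3.650 m.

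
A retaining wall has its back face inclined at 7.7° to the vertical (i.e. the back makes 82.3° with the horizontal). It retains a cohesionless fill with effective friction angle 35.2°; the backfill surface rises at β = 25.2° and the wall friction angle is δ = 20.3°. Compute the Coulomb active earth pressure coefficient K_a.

K_a = sin²(α+φ) / [sin²α · sin(α−δ) · (1 + √{sin(φ+δ)sin(φ−β) / (sin(α−δ)sin(α+β))})²].
With α = 82.3°, φ = 35.2°, δ = 20.3°, β = 25.2°: K_a = 0.4550.

0.455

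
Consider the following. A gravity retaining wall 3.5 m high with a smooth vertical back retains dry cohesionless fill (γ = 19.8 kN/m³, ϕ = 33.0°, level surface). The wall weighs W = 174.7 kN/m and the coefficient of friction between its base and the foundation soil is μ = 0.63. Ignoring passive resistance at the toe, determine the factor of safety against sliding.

K_a = tan²(45° − 33.0°/2) = 0.2948.
P_a = ½K_aγH² = 0.5×0.2948×19.8×3.5² = 35.75 kN/m, acting at H/3 = 1.167 m above the base.
FS_sliding = μW / P_a = 0.63×174.7 / 35.75 = 3.078.

3.08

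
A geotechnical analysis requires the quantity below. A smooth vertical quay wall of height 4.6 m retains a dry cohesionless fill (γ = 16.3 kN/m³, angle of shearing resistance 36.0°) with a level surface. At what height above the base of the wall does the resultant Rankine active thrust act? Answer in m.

1.53 m

K_a = 0.2596.
The pressure distribution is triangular, so the resultant acts at H/3 above the base = 4.6/3 = 1.533 m.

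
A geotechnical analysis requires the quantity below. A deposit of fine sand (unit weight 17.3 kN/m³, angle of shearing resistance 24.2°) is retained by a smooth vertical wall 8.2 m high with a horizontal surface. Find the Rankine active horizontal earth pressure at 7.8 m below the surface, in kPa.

56.5 kPa

K_a = (1 − sin φ)/(1 + sin φ) = 0.4185.
σ_h = K_a γ z = 0.4185 × 17.3 × 7.8 = 56.47 kPa.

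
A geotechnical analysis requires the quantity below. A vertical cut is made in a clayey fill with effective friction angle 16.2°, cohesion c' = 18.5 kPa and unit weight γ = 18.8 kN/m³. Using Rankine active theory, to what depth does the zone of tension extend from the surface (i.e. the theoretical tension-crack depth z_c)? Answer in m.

K_a = tan²(45° − 16.2°/2) = 0.5637; √K_a = 0.7508.
The active pressure is zero where K_a γ z = 2c√K_a, so z_c = 2c/(γ√K_a) = 2×18.5/(18.8×0.7508) = 2.621 m.

2.62 m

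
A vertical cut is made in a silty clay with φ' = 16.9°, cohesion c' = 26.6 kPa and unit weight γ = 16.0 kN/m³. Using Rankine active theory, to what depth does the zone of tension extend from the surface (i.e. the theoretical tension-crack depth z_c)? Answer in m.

4.49 m

K_a = tan²(45° − 16.9°/2) = 0.5495; √K_a = 0.7413.
The active pressure is zero where K_a γ z = 2c√K_a, so z_c = 2c/(γ√K_a) = 2×26.6/(16.0×0.7413) = 4.485 m.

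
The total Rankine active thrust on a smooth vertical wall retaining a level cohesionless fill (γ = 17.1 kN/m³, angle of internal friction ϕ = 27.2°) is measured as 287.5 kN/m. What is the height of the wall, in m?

9.50 m

K_a = 0.3726. P_a = ½ K_a γ H² ⇒ H = √(2P_a/(K_a γ)).
H = √(2×287.5/(0.3726×17.1)) = 9.500 m.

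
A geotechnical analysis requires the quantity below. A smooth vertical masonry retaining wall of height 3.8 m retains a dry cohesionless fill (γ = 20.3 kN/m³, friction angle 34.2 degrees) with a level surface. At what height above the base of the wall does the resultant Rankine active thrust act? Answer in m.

1.27 m

K_a = 0.2803.
The pressure distribution is triangular, so the resultant acts at H/3 above the base = 3.8/3 = 1.267 m.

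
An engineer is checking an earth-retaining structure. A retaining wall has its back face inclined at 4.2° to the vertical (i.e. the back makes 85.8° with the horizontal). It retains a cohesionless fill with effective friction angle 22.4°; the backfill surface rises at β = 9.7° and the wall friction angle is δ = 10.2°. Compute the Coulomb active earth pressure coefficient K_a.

0.514

K_a = sin²(α+φ) / [sin²α · sin(α−δ) · (1 + √{sin(φ+δ)sin(φ−β) / (sin(α−δ)sin(α+β))})²].
With α = 85.8°, φ = 22.4°, δ = 10.2°, β = 9.7°: K_a = 0.5136.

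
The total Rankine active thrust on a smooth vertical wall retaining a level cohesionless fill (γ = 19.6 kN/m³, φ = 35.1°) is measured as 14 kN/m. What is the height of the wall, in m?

K_a = 0.2698. P_a = ½ K_a γ H² ⇒ H = √(2P_a/(K_a γ)).
H = √(2×14/(0.2698×19.6)) = 2.301 m.

2.30 m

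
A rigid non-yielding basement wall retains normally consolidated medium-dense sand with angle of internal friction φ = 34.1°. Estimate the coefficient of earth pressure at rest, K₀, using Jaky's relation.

0.439

K₀ = 1 − sin φ' = 1 − sin 34.1° = 0.4394.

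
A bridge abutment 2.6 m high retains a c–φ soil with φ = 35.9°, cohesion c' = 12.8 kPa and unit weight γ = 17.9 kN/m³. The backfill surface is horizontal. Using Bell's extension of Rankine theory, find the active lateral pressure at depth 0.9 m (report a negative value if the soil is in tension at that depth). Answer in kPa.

-8.87 kPa

K_a = (1 − sin φ)/(1 + sin φ) = 0.2607.
σ_a = K_a γ z − 2c√K_a = 0.2607×17.9×0.9 − 2×12.8×0.5106 = -8.872 kPa.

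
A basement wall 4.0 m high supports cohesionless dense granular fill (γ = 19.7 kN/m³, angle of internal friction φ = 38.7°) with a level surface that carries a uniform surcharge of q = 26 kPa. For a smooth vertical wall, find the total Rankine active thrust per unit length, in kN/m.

K_a = tan²(45° − φ/2) = 0.2306.
Soil triangle: ½ K_a γ H² = 0.5×0.2306×19.7×4.0² = 36.34 kN/m.
Surcharge rectangle: K_a q H = 0.2306×26×4.0 = 23.98 kN/m.
Total = 36.34 + 23.98 = 60.32 kN/m.

60.3 kN/m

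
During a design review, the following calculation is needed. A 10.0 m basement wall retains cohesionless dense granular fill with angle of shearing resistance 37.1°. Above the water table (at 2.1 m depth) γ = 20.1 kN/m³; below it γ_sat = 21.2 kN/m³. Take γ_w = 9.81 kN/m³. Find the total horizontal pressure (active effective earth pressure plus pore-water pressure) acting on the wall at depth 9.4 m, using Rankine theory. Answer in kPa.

K_a = (1 − sin φ)/(1 + sin φ) = 0.2475.
γ' = 21.2 − 9.81 = 11.39 kN/m³.
Effective vertical stress at 9.4 m: σ'_v = 20.1×2.1 + 11.39×7.30 = 125.4 kPa.
σ'_h = K_a σ'_v = 0.2475 × 125.4 = 31.03 kPa; u = γ_w × 7.30 = 71.61 kPa.
Total σ_h = 31.03 + 71.61 = 102.6 kPa.

103 kPa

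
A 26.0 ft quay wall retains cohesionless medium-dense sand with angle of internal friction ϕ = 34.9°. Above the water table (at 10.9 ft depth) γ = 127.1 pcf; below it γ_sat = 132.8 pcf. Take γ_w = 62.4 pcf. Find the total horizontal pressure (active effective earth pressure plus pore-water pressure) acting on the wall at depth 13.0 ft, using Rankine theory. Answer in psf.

K_a = (1 − sin φ)/(1 + sin φ) = 0.2721.
γ' = 132.8 − 62.4 = 70.40 pcf.
Effective vertical stress at 13.0 ft: σ'_v = 127.1×10.9 + 70.40×2.10 = 1533 psf.
σ'_h = K_a σ'_v = 0.2721 × 1533 = 417.3 psf; u = γ_w × 2.10 = 131.0 psf.
Total σ_h = 417.3 + 131.0 = 548.3 psf.

548 psf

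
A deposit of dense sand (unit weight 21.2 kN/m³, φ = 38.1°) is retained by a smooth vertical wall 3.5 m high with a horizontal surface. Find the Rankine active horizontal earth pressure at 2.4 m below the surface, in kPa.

K_a = (1 − sin φ)/(1 + sin φ) = 0.2368.
σ_h = K_a γ z = 0.2368 × 21.2 × 2.4 = 12.05 kPa.

12.0 kPa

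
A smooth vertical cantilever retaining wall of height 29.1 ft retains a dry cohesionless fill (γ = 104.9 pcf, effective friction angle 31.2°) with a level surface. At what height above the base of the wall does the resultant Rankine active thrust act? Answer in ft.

9.70 ft

K_a = 0.3175.
The pressure distribution is triangular, so the resultant acts at H/3 above the base = 29.1/3 = 9.700 ft.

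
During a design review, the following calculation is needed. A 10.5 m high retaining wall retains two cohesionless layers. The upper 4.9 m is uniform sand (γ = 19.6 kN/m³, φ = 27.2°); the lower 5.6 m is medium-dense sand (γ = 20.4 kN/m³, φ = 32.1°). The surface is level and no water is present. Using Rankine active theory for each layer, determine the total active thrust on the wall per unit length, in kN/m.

350 kN/m

K_a1 = tan²(45°−27.2°/2) = 0.3726; K_a2 = tan²(45°−32.1°/2) = 0.3060.
Layer 1: σ at base = K_a1 γ₁ h₁ = 35.78 kPa; P₁ = ½×35.78×4.9 = 87.67.
Layer 2: σ_v at top = γ₁h₁ = 96.04; σ_h top = K_a2×96.04 = 29.39; σ_h base = K_a2×(96.04+20.4×5.6) = 64.34.
P₂ = ½(29.39+64.34)×5.6 = 262.5. Total P_a = 87.67+262.5 = 350.1 kN/m.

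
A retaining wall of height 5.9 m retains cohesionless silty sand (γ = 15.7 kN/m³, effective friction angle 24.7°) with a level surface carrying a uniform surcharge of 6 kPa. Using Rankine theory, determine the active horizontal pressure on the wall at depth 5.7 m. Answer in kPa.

K_a = (1 − sin φ)/(1 + sin φ) = 0.4106.
σ_v = γz + q = 15.7 × 5.7 + 6 = 95.49 kPa.
σ_h = K_a σ_v = 0.4106 × 95.49 = 39.21 kPa.

39.2 kPa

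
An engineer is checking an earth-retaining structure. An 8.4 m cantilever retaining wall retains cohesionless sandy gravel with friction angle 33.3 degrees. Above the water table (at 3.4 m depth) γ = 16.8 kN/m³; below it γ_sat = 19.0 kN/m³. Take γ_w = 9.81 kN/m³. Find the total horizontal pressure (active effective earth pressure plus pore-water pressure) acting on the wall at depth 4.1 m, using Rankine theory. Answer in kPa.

25.4 kPa

K_a = (1 − sin φ)/(1 + sin φ) = 0.2911.
γ' = 19.0 − 9.81 = 9.190 kN/m³.
Effective vertical stress at 4.1 m: σ'_v = 16.8×3.4 + 9.190×0.700 = 63.55 kPa.
σ'_h = K_a σ'_v = 0.2911 × 63.55 = 18.50 kPa; u = γ_w × 0.700 = 6.867 kPa.
Total σ_h = 18.50 + 6.867 = 25.37 kPa.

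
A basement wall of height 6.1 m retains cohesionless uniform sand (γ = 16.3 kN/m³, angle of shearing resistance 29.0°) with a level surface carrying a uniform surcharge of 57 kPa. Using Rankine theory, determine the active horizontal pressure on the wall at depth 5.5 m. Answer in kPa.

K_a = (1 − sin φ)/(1 + sin φ) = 0.3470.
σ_v = γz + q = 16.3 × 5.5 + 57 = 146.7 kPa.
σ_h = K_a σ_v = 0.3470 × 146.7 = 50.88 kPa.

50.9 kPa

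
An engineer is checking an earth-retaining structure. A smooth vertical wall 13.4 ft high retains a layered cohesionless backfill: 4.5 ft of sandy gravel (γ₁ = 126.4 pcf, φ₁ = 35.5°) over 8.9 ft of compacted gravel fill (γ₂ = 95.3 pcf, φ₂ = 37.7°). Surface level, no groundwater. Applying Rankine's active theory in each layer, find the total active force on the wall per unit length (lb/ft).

2470 lb/ft

K_a1 = tan²(45°−35.5°/2) = 0.2653; K_a2 = tan²(45°−37.7°/2) = 0.2411.
Layer 1: σ at base = K_a1 γ₁ h₁ = 150.9 psf; P₁ = ½×150.9×4.5 = 339.5.
Layer 2: σ_v at top = γ₁h₁ = 568.8; σ_h top = K_a2×568.8 = 137.1; σ_h base = K_a2×(568.8+95.3×8.9) = 341.6.
P₂ = ½(137.1+341.6)×8.9 = 2130. Total P_a = 339.5+2130 = 2470 lb/ft.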